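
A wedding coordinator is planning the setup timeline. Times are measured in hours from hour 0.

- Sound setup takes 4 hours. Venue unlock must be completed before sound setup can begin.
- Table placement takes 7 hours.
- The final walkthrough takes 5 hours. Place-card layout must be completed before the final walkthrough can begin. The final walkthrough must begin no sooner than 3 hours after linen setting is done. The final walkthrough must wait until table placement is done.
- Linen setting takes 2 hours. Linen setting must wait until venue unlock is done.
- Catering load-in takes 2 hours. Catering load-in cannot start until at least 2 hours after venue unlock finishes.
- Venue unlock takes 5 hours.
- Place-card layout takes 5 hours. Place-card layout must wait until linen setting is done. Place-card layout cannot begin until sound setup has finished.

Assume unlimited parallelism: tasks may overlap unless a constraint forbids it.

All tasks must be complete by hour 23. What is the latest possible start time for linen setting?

The final walkthrough has no dependents, so it just needs to finish by hour 23. Starting by 23 − 5 = hour 18 achieves that.
Place-card layout has to be done before the final walkthrough (must start by hour 18). That means finishing by hour 18, i.e. starting by 18 − 5 = hour 13.
Linen setting has several dependents: place-card layout (must start by hour 13); the final walkthrough (must start by hour 18, minus 3-hour gap → hour 15). The earliest of those limits is hour 13, so linen setting must start by 13 − 2 = hour 11.

11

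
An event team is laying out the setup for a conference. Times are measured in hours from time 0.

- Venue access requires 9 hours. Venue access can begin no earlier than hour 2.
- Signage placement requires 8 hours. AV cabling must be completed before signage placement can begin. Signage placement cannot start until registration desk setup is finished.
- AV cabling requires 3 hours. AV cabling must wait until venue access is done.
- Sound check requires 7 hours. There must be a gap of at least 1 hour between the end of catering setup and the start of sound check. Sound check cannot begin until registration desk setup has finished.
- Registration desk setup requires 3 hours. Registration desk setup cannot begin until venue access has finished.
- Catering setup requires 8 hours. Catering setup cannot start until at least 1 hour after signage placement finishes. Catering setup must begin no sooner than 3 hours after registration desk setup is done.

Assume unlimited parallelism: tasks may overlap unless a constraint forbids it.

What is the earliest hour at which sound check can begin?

Venue access cannot begin until its own release at hour 2. It runs from hour 2 to 2 + 9 = hour 11.
Registration desk setup waits on venue access (finishes hour 11), so it starts at hour 11 and finishes at 11 + 3 = hour 14.
AV cabling waits on venue access (finishes hour 11), so it starts at hour 11 and finishes at 11 + 3 = hour 14.
Signage placement has to wait for AV cabling (finishes hour 14); registration desk setup (finishes hour 14). The latest of these is hour 14, so signage placement runs hour 14 to 14 + 8 = hour 22.
Catering setup needs all of signage placement (finishes hour 22, plus 1-hour gap → hour 23); registration desk setup (finishes hour 14, plus 3-hour gap → hour 17). That puts its earliest start at hour 23; it finishes at 23 + 8 = hour 31.
Sound check waits on catering setup (finishes hour 31, plus 1-hour gap → hour 32); registration desk setup (finishes hour 14). The latest of these is hour 32, which is the earliest sound check can start.

32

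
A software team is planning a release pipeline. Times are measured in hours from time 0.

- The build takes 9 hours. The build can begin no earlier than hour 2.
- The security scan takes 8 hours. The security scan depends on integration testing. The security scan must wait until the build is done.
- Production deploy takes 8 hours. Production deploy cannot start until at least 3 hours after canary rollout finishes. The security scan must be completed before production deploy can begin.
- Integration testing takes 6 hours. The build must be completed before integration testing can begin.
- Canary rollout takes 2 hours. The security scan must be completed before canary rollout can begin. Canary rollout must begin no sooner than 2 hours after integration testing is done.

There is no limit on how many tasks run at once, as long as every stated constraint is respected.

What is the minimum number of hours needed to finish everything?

38

The build cannot begin until its own release at hour 2. It runs from hour 2 to 2 + 9 = hour 11.
Integration testing waits on the build (finishes hour 11), so it starts at hour 11 and finishes at 11 + 6 = hour 17.
The security scan cannot start until integration testing (finishes hour 17); the build (finishes hour 11). The controlling bound is hour 17, so the security scan finishes at 17 + 8 = hour 25.
For canary rollout: the security scan (finishes hour 25); integration testing (finishes hour 17, plus 2-hour gap → hour 19). Taking the maximum gives a start of hour 25, and it finishes at 25 + 2 = hour 27.
Production deploy cannot start until canary rollout (finishes hour 27, plus 3-hour gap → hour 30); the security scan (finishes hour 25). The controlling bound is hour 30, so production deploy finishes at 30 + 8 = hour 38.
All tasks are finished once the last one completes. Finish times: The build at 11, Integration testing at 17, The security scan at 25, Canary rollout at 27, Production deploy at 38. The latest is hour 38.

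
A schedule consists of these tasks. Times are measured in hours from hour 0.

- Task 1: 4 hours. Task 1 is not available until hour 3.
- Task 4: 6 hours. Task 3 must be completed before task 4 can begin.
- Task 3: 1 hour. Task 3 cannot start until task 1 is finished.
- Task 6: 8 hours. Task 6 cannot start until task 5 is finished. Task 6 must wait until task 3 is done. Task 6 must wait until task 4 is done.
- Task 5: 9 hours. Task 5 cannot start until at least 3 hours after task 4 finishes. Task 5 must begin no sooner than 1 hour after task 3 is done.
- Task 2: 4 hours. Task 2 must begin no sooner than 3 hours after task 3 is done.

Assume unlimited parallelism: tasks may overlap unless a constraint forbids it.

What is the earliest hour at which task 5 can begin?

Task 1 cannot begin until its own release at hour 3. It runs from hour 3 to 3 + 4 = hour 7.
Task 3 waits on task 1 (finishes hour 7), so it starts at hour 7 and finishes at 7 + 1 = hour 8.
After task 3 (finishes hour 8), task 4 can start at hour 8 and finishes at hour 14.
Task 5 waits on task 4 (finishes hour 14, plus 3-hour gap → hour 17); task 3 (finishes hour 8, plus 1-hour gap → hour 9). The latest of these is hour 17, which is the earliest task 5 can start.

17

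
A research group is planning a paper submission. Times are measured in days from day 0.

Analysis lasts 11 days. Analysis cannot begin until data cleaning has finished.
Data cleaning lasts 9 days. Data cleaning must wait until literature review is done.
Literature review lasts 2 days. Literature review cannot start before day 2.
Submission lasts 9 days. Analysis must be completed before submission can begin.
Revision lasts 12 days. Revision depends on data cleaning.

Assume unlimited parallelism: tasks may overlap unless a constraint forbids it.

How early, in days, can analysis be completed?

After its own release at day 2, literature review can start at day 2 and finishes at day 4.
After literature review (finishes day 4), data cleaning can start at day 4 and finishes at day 13.
After data cleaning (finishes day 13), analysis can start at day 13 and finishes at day 24.

24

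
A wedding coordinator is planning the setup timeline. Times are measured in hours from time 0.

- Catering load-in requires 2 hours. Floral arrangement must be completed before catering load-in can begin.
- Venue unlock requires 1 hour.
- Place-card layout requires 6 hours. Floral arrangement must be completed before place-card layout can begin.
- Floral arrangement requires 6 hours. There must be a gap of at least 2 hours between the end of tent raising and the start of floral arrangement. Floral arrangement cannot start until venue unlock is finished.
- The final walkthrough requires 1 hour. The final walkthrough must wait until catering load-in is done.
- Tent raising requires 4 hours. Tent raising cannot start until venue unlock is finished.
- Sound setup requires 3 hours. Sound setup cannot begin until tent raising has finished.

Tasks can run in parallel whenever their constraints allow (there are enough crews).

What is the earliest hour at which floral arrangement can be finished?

13

Nothing blocks venue unlock, so it runs from hour 0 to hour 1.
Tent raising cannot begin until venue unlock (finishes hour 1). It runs from hour 1 to 1 + 4 = hour 5.
Floral arrangement has to wait for tent raising (finishes hour 5, plus 2-hour gap → hour 7); venue unlock (finishes hour 1). The latest of these is hour 7, so floral arrangement runs hour 7 to 7 + 6 = hour 13.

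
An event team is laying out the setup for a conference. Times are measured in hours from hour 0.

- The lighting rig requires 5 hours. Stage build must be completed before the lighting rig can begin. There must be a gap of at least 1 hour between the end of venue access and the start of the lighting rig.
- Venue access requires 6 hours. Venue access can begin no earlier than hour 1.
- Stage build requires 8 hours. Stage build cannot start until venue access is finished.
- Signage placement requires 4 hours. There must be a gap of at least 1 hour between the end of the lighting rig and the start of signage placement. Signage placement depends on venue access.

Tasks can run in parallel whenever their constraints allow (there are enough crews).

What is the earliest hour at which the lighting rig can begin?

Venue access waits on its own release at hour 1, so it starts at hour 1 and finishes at 1 + 6 = hour 7.
Stage build cannot begin until venue access (finishes hour 7). It runs from hour 7 to 7 + 8 = hour 15.
The lighting rig waits on stage build (finishes hour 15); venue access (finishes hour 7, plus 1-hour gap → hour 8). The latest of these is hour 15, which is the earliest the lighting rig can start.

15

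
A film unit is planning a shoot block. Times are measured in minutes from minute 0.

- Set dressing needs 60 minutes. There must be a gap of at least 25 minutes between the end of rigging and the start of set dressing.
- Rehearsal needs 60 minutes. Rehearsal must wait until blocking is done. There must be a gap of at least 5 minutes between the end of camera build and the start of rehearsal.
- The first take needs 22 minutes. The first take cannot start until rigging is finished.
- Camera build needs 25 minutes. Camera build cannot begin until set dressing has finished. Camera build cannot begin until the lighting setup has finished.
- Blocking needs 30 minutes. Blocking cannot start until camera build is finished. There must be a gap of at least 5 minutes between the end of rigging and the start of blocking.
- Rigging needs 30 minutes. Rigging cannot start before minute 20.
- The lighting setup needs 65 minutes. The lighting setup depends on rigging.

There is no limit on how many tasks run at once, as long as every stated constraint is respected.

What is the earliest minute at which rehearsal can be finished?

After its own release at minute 20, rigging can start at minute 20 and finishes at minute 50.
The lighting setup cannot begin until rigging (finishes minute 50). It runs from minute 50 to 50 + 65 = minute 115.
After rigging (finishes minute 50, plus 25-minute gap → minute 75), set dressing can start at minute 75 and finishes at minute 135.
Camera build has to wait for set dressing (finishes minute 135); the lighting setup (finishes minute 115). The latest of these is minute 135, so camera build runs minute 135 to 135 + 25 = minute 160.
Blocking needs all of camera build (finishes minute 160); rigging (finishes minute 50, plus 5-minute gap → minute 55). That puts its earliest start at minute 160; it finishes at 160 + 30 = minute 190.
Rehearsal needs all of blocking (finishes minute 190); camera build (finishes minute 160, plus 5-minute gap → minute 165). That puts its earliest start at minute 190; it finishes at 190 + 60 = minute 250.

250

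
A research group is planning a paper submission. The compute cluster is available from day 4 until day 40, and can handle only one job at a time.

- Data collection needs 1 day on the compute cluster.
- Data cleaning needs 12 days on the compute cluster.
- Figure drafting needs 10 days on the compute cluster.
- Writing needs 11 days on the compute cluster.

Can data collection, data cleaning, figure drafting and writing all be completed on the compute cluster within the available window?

Yes

The compute cluster window is 40 − 4 = 36 days.
Running back to back, the jobs need 1 + 12 + 10 + 11 = 34 days on the compute cluster.
Since 34 ≤ 36, they fit within the window.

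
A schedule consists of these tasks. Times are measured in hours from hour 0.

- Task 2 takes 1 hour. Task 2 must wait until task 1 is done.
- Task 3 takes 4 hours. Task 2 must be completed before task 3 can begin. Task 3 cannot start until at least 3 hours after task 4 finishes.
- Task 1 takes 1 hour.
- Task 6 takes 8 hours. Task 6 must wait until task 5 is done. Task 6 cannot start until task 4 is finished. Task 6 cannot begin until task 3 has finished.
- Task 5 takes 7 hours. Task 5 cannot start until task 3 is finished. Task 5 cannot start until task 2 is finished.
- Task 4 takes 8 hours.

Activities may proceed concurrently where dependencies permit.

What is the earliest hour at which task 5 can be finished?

Nothing blocks task 4, so it runs from hour 0 to hour 8.
Task 1 can start immediately at hour 0; it finishes at hour 1.
Task 2 waits on task 1 (finishes hour 1), so it starts at hour 1 and finishes at 1 + 1 = hour 2.
Task 3 cannot start until task 2 (finishes hour 2); task 4 (finishes hour 8, plus 3-hour gap → hour 11). The controlling bound is hour 11, so task 3 finishes at 11 + 4 = hour 15.
Task 5 has to wait for task 3 (finishes hour 15); task 2 (finishes hour 2). The latest of these is hour 15, so task 5 runs hour 15 to 15 + 7 = hour 22.

22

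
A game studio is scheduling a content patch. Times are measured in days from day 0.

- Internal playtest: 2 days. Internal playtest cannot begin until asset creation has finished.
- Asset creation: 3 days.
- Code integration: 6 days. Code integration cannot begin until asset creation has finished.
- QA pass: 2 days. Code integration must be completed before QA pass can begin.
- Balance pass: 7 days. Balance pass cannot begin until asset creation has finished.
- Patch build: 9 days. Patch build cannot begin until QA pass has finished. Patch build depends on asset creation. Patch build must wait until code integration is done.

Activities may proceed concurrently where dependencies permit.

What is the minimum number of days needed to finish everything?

Asset creation has no prerequisites, so it starts at day 0 and finishes at day 3.
Balance pass waits on asset creation (finishes day 3), so it starts at day 3 and finishes at 3 + 7 = day 10.
Internal playtest waits on asset creation (finishes day 3), so it starts at day 3 and finishes at 3 + 2 = day 5.
Code integration cannot begin until asset creation (finishes day 3). It runs from day 3 to 3 + 6 = day 9.
After code integration (finishes day 9), QA pass can start at day 9 and finishes at day 11.
For patch build: QA pass (finishes day 11); asset creation (finishes day 3); code integration (finishes day 9). Taking the maximum gives a start of day 11, and it finishes at 11 + 9 = day 20.
All tasks are finished once the last one completes. Finish times: Asset creation at 3, Code integration at 9, Internal playtest at 5, Balance pass at 10, QA pass at 11, Patch build at 20. The latest is day 20.

20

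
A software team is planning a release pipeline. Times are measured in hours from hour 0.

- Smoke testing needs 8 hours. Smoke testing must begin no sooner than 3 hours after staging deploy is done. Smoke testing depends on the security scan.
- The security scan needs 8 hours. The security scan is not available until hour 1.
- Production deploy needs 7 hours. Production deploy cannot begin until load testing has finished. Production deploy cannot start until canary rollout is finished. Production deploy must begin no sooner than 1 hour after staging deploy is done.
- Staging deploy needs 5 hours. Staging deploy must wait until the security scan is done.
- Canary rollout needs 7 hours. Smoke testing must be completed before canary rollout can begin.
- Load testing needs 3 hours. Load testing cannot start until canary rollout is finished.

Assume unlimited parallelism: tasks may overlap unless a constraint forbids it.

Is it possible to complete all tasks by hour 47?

After its own release at hour 1, the security scan can start at hour 1 and finishes at hour 9.
Staging deploy waits on the security scan (finishes hour 9), so it starts at hour 9 and finishes at 9 + 5 = hour 14.
For smoke testing: staging deploy (finishes hour 14, plus 3-hour gap → hour 17); the security scan (finishes hour 9). Taking the maximum gives a start of hour 17, and it finishes at 17 + 8 = hour 25.
Canary rollout cannot begin until smoke testing (finishes hour 25). It runs from hour 25 to 25 + 7 = hour 32.
Load testing waits on canary rollout (finishes hour 32), so it starts at hour 32 and finishes at 32 + 3 = hour 35.
Production deploy needs all of load testing (finishes hour 35); canary rollout (finishes hour 32); staging deploy (finishes hour 14, plus 1-hour gap → hour 15). That puts its earliest start at hour 35; it finishes at 35 + 7 = hour 42.
Every task is finished by hour 42, which is no later than the deadline of 47, so the schedule is feasible.

Yes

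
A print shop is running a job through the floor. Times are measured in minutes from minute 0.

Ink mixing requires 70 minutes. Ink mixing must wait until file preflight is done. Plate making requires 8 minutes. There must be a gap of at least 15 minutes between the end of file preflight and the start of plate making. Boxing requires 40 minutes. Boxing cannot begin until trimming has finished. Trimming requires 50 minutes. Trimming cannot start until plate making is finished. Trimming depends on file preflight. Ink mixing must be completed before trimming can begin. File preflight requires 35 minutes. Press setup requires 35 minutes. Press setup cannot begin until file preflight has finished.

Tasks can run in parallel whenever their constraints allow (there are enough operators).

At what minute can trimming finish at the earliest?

155

File preflight has no prerequisites, so it starts at minute 0 and finishes at minute 35.
After file preflight (finishes minute 35), ink mixing can start at minute 35 and finishes at minute 105.
Plate making cannot begin until file preflight (finishes minute 35, plus 15-minute gap → minute 50). It runs from minute 50 to 50 + 8 = minute 58.
Trimming cannot start until plate making (finishes minute 58); file preflight (finishes minute 35); ink mixing (finishes minute 105). The controlling bound is minute 105, so trimming finishes at 105 + 50 = minute 155.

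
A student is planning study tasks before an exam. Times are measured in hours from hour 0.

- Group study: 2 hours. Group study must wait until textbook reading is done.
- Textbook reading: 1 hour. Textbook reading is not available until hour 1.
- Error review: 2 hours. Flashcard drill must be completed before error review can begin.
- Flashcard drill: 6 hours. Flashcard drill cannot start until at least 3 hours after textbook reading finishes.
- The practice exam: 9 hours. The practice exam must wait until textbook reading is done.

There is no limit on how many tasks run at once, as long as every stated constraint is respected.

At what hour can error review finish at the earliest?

After its own release at hour 1, textbook reading can start at hour 1 and finishes at hour 2.
Flashcard drill waits on textbook reading (finishes hour 2, plus 3-hour gap → hour 5), so it starts at hour 5 and finishes at 5 + 6 = hour 11.
Error review cannot begin until flashcard drill (finishes hour 11). It runs from hour 11 to 11 + 2 = hour 13.

13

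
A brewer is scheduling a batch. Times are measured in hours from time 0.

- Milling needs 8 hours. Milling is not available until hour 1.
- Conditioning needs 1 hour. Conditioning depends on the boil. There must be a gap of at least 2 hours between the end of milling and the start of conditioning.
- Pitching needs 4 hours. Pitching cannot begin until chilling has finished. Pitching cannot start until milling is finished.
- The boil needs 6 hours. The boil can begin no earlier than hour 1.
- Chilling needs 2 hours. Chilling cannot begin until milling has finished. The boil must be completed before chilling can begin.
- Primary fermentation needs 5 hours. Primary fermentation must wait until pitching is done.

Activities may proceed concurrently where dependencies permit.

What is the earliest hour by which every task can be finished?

After its own release at hour 1, the boil can start at hour 1 and finishes at hour 7.
Milling cannot begin until its own release at hour 1. It runs from hour 1 to 1 + 8 = hour 9.
Conditioning cannot start until the boil (finishes hour 7); milling (finishes hour 9, plus 2-hour gap → hour 11). The controlling bound is hour 11, so conditioning finishes at 11 + 1 = hour 12.
Chilling needs all of milling (finishes hour 9); the boil (finishes hour 7). That puts its earliest start at hour 9; it finishes at 9 + 2 = hour 11.
Pitching cannot start until chilling (finishes hour 11); milling (finishes hour 9). The controlling bound is hour 11, so pitching finishes at 11 + 4 = hour 15.
Primary fermentation waits on pitching (finishes hour 15), so it starts at hour 15 and finishes at 15 + 5 = hour 20.
All tasks are finished once the last one completes. Finish times: Milling at 9, The boil at 7, Chilling at 11, Pitching at 15, Primary fermentation at 20, Conditioning at 12. The latest is hour 20.

20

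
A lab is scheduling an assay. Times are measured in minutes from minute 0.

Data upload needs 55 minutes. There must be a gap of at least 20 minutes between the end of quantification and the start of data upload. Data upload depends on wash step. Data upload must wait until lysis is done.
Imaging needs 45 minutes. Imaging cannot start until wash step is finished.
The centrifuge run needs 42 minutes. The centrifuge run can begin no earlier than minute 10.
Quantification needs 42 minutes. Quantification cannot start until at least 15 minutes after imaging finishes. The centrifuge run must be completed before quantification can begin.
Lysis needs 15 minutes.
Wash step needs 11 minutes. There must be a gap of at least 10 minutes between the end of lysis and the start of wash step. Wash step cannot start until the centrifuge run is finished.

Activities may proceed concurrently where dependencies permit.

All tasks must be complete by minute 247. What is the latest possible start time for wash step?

59

To finish by minute 247, data upload (duration 55) must start no later than minute 192.
Quantification must finish before data upload (must start by minute 192, minus 20-minute gap → minute 172). With a 42-minute duration, quantification must start by 172 − 42 = minute 130.
Imaging must finish before quantification (must start by minute 130, minus 15-minute gap → minute 115). With a 45-minute duration, imaging must start by 115 − 45 = minute 70.
Wash step must finish in time for imaging (must start by minute 70); data upload (must start by minute 192). The tightest is minute 70, so wash step must start by 70 − 11 = minute 59.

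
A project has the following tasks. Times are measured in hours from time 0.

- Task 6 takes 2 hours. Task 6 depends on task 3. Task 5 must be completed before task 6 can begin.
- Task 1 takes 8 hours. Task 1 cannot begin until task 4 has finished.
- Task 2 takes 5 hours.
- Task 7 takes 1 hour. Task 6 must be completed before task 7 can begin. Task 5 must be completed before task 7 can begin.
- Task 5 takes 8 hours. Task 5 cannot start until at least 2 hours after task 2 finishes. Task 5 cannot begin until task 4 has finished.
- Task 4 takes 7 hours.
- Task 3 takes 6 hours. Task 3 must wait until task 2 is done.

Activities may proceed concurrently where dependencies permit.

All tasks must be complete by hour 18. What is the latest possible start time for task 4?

0

Task 7 must finish by hour 18; it takes 1 hour, so it must start by 18 − 1 = hour 17.
Since task 7 (must start by hour 17) depends on it, task 6 must finish by hour 17. Backing off its 2-hour duration gives a latest start of hour 15.
Task 5 feeds task 6 (must start by hour 15); task 7 (must start by hour 17). Taking the minimum, task 5 must finish by hour 15 and start by 15 − 8 = hour 7.
Task 1 must finish by hour 18; it takes 8 hours, so it must start by 18 − 8 = hour 10.
Task 4 has several dependents: task 1 (must start by hour 10); task 5 (must start by hour 7). The earliest of those limits is hour 7, so task 4 must start by 7 − 7 = hour 0.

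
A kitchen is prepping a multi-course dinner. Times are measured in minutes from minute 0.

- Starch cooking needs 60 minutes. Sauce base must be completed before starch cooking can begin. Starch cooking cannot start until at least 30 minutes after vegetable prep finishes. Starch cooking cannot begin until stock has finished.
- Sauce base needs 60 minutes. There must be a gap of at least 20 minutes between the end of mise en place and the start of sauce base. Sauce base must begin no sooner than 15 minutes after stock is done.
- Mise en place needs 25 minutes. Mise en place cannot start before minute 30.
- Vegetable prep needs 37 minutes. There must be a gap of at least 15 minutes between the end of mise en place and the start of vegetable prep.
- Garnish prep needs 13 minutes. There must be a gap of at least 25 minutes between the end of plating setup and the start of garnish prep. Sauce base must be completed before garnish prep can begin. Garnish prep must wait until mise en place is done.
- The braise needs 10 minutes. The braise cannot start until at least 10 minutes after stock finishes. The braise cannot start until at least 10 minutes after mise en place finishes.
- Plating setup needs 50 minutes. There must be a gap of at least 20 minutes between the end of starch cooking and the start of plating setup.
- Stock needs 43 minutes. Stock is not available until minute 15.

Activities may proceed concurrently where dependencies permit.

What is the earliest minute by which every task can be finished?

305

Stock waits on its own release at minute 15, so it starts at minute 15 and finishes at 15 + 43 = minute 58.
Mise en place waits on its own release at minute 30, so it starts at minute 30 and finishes at 30 + 25 = minute 55.
Vegetable prep cannot begin until mise en place (finishes minute 55, plus 15-minute gap → minute 70). It runs from minute 70 to 70 + 37 = minute 107.
The braise has to wait for stock (finishes minute 58, plus 10-minute gap → minute 68); mise en place (finishes minute 55, plus 10-minute gap → minute 65). The latest of these is minute 68, so the braise runs minute 68 to 68 + 10 = minute 78.
Sauce base has to wait for mise en place (finishes minute 55, plus 20-minute gap → minute 75); stock (finishes minute 58, plus 15-minute gap → minute 73). The latest of these is minute 75, so sauce base runs minute 75 to 75 + 60 = minute 135.
Starch cooking has to wait for sauce base (finishes minute 135); vegetable prep (finishes minute 107, plus 30-minute gap → minute 137); stock (finishes minute 58). The latest of these is minute 137, so starch cooking runs minute 137 to 137 + 60 = minute 197.
After starch cooking (finishes minute 197, plus 20-minute gap → minute 217), plating setup can start at minute 217 and finishes at minute 267.
Garnish prep cannot start until plating setup (finishes minute 267, plus 25-minute gap → minute 292); sauce base (finishes minute 135); mise en place (finishes minute 55). The controlling bound is minute 292, so garnish prep finishes at 292 + 13 = minute 305.
All tasks are finished once the last one completes. Finish times: Mise en place at 55, Stock at 58, Sauce base at 135, The braise at 78, Vegetable prep at 107, Starch cooking at 197, Plating setup at 267, Garnish prep at 305. The latest is minute 305.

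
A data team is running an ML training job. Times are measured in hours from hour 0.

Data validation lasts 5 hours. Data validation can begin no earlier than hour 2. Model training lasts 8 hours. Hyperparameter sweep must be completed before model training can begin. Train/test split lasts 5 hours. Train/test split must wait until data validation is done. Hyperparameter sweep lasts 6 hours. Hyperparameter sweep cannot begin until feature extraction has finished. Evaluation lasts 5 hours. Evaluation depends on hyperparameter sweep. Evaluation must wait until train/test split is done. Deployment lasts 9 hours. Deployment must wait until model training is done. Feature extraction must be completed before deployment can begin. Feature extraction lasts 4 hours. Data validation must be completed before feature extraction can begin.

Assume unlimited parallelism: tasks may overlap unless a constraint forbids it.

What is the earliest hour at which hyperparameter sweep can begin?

11

Data validation cannot begin until its own release at hour 2. It runs from hour 2 to 2 + 5 = hour 7.
Feature extraction cannot begin until data validation (finishes hour 7). It runs from hour 7 to 7 + 4 = hour 11.
Hyperparameter sweep waits on feature extraction (finishes hour 11), so the earliest it can start is hour 11.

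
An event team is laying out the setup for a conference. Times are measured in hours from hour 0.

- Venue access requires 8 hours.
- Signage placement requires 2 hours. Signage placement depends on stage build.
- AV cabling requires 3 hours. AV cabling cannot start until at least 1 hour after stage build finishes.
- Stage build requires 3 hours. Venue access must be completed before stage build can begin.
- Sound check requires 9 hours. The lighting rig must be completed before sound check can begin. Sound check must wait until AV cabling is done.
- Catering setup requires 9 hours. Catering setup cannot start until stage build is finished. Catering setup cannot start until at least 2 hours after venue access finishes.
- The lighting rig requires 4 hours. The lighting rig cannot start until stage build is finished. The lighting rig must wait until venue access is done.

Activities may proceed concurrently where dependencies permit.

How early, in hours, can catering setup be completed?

20

Venue access has no prerequisites, so it starts at hour 0 and finishes at hour 8.
Stage build waits on venue access (finishes hour 8), so it starts at hour 8 and finishes at 8 + 3 = hour 11.
Catering setup cannot start until stage build (finishes hour 11); venue access (finishes hour 8, plus 2-hour gap → hour 10). The controlling bound is hour 11, so catering setup finishes at 11 + 9 = hour 20.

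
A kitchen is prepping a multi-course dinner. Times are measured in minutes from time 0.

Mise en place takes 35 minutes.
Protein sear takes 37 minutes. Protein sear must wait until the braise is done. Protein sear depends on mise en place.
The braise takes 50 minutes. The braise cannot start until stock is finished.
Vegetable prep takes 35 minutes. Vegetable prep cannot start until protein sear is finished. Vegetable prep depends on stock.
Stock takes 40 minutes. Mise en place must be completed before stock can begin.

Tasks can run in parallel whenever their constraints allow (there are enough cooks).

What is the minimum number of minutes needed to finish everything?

Mise en place can start immediately at minute 0; it finishes at minute 35.
Stock cannot begin until mise en place (finishes minute 35). It runs from minute 35 to 35 + 40 = minute 75.
The braise cannot begin until stock (finishes minute 75). It runs from minute 75 to 75 + 50 = minute 125.
For protein sear: the braise (finishes minute 125); mise en place (finishes minute 35). Taking the maximum gives a start of minute 125, and it finishes at 125 + 37 = minute 162.
For vegetable prep: protein sear (finishes minute 162); stock (finishes minute 75). Taking the maximum gives a start of minute 162, and it finishes at 162 + 35 = minute 197.
All tasks are finished once the last one completes. Finish times: Mise en place at 35, Stock at 75, The braise at 125, Protein sear at 162, Vegetable prep at 197. The latest is minute 197.

197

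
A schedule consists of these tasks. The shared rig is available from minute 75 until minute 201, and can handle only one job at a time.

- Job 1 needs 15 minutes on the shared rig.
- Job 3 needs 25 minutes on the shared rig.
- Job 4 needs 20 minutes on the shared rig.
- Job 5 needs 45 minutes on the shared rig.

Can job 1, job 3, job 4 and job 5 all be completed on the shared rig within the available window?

The shared rig window is 201 − 75 = 126 minutes.
Running back to back, the jobs need 15 + 25 + 20 + 45 = 105 minutes on the shared rig.
Since 105 ≤ 126, they fit within the window.

Yes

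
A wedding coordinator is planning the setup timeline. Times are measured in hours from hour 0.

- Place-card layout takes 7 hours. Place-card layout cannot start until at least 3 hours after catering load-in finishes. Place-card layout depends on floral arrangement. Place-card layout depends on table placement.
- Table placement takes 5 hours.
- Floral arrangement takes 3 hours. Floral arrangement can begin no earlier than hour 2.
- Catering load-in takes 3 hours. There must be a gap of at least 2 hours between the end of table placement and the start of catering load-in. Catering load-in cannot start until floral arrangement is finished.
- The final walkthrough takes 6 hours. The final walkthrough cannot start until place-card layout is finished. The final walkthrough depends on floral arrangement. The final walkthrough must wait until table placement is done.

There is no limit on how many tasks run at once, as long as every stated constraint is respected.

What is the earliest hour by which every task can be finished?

26

Floral arrangement cannot begin until its own release at hour 2. It runs from hour 2 to 2 + 3 = hour 5.
Table placement can start immediately at hour 0; it finishes at hour 5.
For catering load-in: table placement (finishes hour 5, plus 2-hour gap → hour 7); floral arrangement (finishes hour 5). Taking the maximum gives a start of hour 7, and it finishes at 7 + 3 = hour 10.
Place-card layout has to wait for catering load-in (finishes hour 10, plus 3-hour gap → hour 13); floral arrangement (finishes hour 5); table placement (finishes hour 5). The latest of these is hour 13, so place-card layout runs hour 13 to 13 + 7 = hour 20.
The final walkthrough needs all of place-card layout (finishes hour 20); floral arrangement (finishes hour 5); table placement (finishes hour 5). That puts its earliest start at hour 20; it finishes at 20 + 6 = hour 26.
All tasks are finished once the last one completes. Finish times: Table placement at 5, Floral arrangement at 5, Catering load-in at 10, Place-card layout at 20, The final walkthrough at 26. The latest is hour 26.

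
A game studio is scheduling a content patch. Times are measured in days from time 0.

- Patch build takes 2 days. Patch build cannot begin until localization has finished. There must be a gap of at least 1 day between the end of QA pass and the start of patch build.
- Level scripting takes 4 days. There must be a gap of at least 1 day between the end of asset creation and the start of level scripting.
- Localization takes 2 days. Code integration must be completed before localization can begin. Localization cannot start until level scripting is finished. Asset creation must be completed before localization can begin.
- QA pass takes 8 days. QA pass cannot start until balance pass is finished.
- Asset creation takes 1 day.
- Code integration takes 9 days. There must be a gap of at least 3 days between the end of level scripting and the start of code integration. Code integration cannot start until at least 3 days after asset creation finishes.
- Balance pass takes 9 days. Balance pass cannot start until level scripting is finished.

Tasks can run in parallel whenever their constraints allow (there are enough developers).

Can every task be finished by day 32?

Nothing blocks asset creation, so it runs from day 0 to day 1.
Level scripting cannot begin until asset creation (finishes day 1, plus 1-day gap → day 2). It runs from day 2 to 2 + 4 = day 6.
Balance pass waits on level scripting (finishes day 6), so it starts at day 6 and finishes at 6 + 9 = day 15.
QA pass waits on balance pass (finishes day 15), so it starts at day 15 and finishes at 15 + 8 = day 23.
Code integration has to wait for level scripting (finishes day 6, plus 3-day gap → day 9); asset creation (finishes day 1, plus 3-day gap → day 4). The latest of these is day 9, so code integration runs day 9 to 9 + 9 = day 18.
Localization needs all of code integration (finishes day 18); level scripting (finishes day 6); asset creation (finishes day 1). That puts its earliest start at day 18; it finishes at 18 + 2 = day 20.
Patch build cannot start until localization (finishes day 20); QA pass (finishes day 23, plus 1-day gap → day 24). The controlling bound is day 24, so patch build finishes at 24 + 2 = day 26.
Every task is finished by day 26, which is no later than the deadline of 32, so the schedule is feasible.

Yes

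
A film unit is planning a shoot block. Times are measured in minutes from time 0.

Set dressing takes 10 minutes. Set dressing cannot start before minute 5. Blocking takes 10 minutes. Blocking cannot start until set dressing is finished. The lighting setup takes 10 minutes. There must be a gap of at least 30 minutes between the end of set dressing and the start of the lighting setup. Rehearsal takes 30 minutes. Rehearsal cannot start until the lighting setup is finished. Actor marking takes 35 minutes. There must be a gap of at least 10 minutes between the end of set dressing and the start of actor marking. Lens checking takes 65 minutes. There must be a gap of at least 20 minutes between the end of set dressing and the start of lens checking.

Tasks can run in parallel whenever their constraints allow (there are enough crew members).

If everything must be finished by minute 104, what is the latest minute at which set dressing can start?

Rehearsal must finish by minute 104; it takes 30 minutes, so it must start by 104 − 30 = minute 74.
The lighting setup has to be done before rehearsal (must start by minute 74). That means finishing by minute 74, i.e. starting by 74 − 10 = minute 64.
Lens checking must finish by minute 104; it takes 65 minutes, so it must start by 104 − 65 = minute 39.
Blocking must finish by minute 104; it takes 10 minutes, so it must start by 104 − 10 = minute 94.
To finish by minute 104, actor marking (duration 35) must start no later than minute 69.
Set dressing has several dependents: the lighting setup (must start by minute 64, minus 30-minute gap → minute 34); lens checking (must start by minute 39, minus 20-minute gap → minute 19); blocking (must start by minute 94); actor marking (must start by minute 69, minus 10-minute gap → minute 59). The earliest of those limits is minute 19, so set dressing must start by 19 − 10 = minute 9.

9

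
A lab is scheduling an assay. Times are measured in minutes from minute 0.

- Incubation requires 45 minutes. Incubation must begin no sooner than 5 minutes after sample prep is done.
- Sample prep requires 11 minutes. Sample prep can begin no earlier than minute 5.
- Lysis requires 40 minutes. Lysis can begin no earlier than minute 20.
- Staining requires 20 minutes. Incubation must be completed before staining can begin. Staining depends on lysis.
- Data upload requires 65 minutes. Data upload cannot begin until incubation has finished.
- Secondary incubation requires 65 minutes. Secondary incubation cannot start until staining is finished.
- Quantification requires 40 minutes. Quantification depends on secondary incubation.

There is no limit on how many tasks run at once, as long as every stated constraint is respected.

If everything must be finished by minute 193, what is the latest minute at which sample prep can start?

7

Quantification has no dependents, so it just needs to finish by minute 193. Starting by 193 − 40 = minute 153 achieves that.
Secondary incubation must finish before quantification (must start by minute 153). With a 65-minute duration, secondary incubation must start by 153 − 65 = minute 88.
Staining feeds into secondary incubation (must start by minute 88); so staining must finish by minute 88 and therefore start by minute 68.
Data upload must finish by minute 193; it takes 65 minutes, so it must start by 193 − 65 = minute 128.
Incubation feeds staining (must start by minute 68); data upload (must start by minute 128). Taking the minimum, incubation must finish by minute 68 and start by 68 − 45 = minute 23.
Sample prep must finish before incubation (must start by minute 23, minus 5-minute gap → minute 18). With an 11-minute duration, sample prep must start by 18 − 11 = minute 7.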